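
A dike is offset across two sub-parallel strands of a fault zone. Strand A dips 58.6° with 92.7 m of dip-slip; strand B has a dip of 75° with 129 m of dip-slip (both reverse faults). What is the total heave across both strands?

heave_A = 92.7 × cos(58.6°) = 48.30 m
heave_B = 129 × cos(75°) = 33.39 m
total = 48.30 + 33.39 = 81.7 m

81.7 m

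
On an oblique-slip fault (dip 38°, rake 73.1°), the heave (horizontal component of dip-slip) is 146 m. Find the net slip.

dip-slip = heave / cos(dip) = 146 / cos(38°) = 185.3 m
net slip = dip-slip / sin(rake) = 185.3 / sin(73.1°) = 194 m

194 m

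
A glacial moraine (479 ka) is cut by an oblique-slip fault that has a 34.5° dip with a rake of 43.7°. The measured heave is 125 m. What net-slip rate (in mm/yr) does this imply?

dip-slip = heave / cos(dip) = 125 / cos(34.5°) = 151.7 m
net slip = dip-slip / sin(rake) = 151.7 / sin(43.7°) = 219.5 m
rate = 219.5 m / 479 ka = 0.000458 m/yr = 0.458 mm/yr

0.458 mm/yr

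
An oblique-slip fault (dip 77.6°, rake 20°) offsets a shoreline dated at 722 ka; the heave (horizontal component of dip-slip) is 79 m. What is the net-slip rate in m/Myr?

dip-slip = heave / cos(dip) = 79 / cos(77.6°) = 367.9 m
net slip = dip-slip / sin(rake) = 367.9 / sin(20°) = 1076 m
rate = 1076 m / 722 ka = 0.00149 m/yr = 1490 m/Myr

1490 m/Myr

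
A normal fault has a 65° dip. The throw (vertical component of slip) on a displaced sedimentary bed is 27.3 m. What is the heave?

heave = throw / tan(dip) = 27.3 / tan(65°) = 12.7 m

12.7 m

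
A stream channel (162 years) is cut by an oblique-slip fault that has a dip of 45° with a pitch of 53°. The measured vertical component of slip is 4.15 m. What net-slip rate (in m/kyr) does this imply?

45.4 m/kyr

dip-slip = throw / sin(dip) = 4.15 / sin(45°) = 5.869 m
net slip = dip-slip / sin(rake) = 5.869 / sin(53°) = 7.349 m
rate = 7.349 m / 162 years = 0.0454 m/yr = 45.4 m/kyr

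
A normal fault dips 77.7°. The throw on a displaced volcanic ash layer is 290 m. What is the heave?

63.2 m

heave = throw / tan(dip) = 290 / tan(77.7°) = 63.2 m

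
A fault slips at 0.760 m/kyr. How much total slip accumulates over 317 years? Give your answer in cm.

24.1 cm

slip = rate × time = 0.760 m/kyr × 317 years = 0.241 m = 24.1 cm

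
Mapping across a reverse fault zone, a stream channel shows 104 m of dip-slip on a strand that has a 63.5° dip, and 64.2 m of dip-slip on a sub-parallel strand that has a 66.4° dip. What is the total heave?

72.1 m

heave_A = 104 × cos(63.5°) = 46.40 m
heave_B = 64.2 × cos(66.4°) = 25.70 m
total = 46.40 + 25.70 = 72.1 m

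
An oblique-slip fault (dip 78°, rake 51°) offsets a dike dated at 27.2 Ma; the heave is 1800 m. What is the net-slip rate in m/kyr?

0.410 m/kyr

dip-slip = heave / cos(dip) = 1800 / cos(78°) = 8658 m
net slip = dip-slip / sin(rake) = 8658 / sin(51°) = 11140 m
rate = 11140 m / 27.2 Ma = 0.000410 m/yr = 0.410 m/kyr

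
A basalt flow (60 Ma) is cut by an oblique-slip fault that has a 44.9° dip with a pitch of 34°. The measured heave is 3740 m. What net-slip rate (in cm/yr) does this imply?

dip-slip = heave / cos(dip) = 3740 / cos(44.9°) = 5280 m
net slip = dip-slip / sin(rake) = 5280 / sin(34°) = 9442 m
rate = 9442 m / 60 Ma = 0.000157 m/yr = 0.0157 cm/yr

0.0157 cm/yr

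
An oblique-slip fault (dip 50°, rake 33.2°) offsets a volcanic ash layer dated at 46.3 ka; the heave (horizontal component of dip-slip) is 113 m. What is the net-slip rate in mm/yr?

6.93 mm/yr

dip-slip = heave / cos(dip) = 113 / cos(50°) = 175.8 m
net slip = dip-slip / sin(rake) = 175.8 / sin(33.2°) = 321.1 m
rate = 321.1 m / 46.3 ka = 0.00693 m/yr = 6.93 mm/yr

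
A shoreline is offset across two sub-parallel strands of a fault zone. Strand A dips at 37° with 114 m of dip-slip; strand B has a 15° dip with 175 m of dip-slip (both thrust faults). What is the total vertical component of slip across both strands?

114 m

throw_A = 114 × sin(37°) = 68.61 m
throw_B = 175 × sin(15°) = 45.29 m
total = 68.61 + 45.29 = 114 m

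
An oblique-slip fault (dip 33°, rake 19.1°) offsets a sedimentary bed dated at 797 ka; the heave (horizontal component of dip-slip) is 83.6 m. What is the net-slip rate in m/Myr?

382 m/Myr

dip-slip = heave / cos(dip) = 83.6 / cos(33°) = 99.68 m
net slip = dip-slip / sin(rake) = 99.68 / sin(19.1°) = 304.6 m
rate = 304.6 m / 797 ka = 0.000382 m/yr = 382 m/Myr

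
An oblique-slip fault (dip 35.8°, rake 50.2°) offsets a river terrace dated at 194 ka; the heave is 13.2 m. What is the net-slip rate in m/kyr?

0.109 m/kyr

dip-slip = heave / cos(dip) = 13.2 / cos(35.8°) = 16.27 m
net slip = dip-slip / sin(rake) = 16.27 / sin(50.2°) = 21.18 m
rate = 21.18 m / 194 ka = 0.000109 m/yr = 0.109 m/kyr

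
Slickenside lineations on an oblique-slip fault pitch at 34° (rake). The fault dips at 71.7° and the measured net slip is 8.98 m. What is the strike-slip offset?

7.44 m

strike-slip = net slip × cos(rake) = 8.98 m × cos(34°) = 7.44 m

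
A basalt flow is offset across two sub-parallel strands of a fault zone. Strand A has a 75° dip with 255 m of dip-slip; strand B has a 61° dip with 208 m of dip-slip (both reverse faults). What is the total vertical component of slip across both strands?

throw_A = 255 × sin(75°) = 246.3 m
throw_B = 208 × sin(61°) = 181.9 m
total = 246.3 + 181.9 = 428 m

428 m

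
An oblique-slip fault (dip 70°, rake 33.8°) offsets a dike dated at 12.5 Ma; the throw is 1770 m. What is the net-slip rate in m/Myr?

271 m/Myr

dip-slip = throw / sin(dip) = 1770 / sin(70°) = 1884 m
net slip = dip-slip / sin(rake) = 1884 / sin(33.8°) = 3386 m
rate = 3386 m / 12.5 Ma = 0.000271 m/yr = 271 m/Myr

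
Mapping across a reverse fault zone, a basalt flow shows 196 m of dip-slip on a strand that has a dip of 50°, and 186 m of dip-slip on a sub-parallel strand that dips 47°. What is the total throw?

286 m

throw_A = 196 × sin(50°) = 150.1 m
throw_B = 186 × sin(47°) = 136 m
total = 150.1 + 136 = 286 m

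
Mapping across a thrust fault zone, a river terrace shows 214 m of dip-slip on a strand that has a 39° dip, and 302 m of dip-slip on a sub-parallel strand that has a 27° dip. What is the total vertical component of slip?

throw_A = 214 × sin(39°) = 134.7 m
throw_B = 302 × sin(27°) = 137.1 m
total = 134.7 + 137.1 = 272 m

272 m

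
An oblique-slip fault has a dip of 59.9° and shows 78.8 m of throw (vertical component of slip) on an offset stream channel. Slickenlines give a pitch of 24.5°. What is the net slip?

dip-slip = throw / sin(dip) = 78.8 / sin(59.9°) = 91.08 m
net slip = dip-slip / sin(rake) = 91.08 / sin(24.5°) = 220 m

220 m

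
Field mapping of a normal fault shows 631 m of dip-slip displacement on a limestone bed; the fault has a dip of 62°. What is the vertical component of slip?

557 m

throw = dip-slip × sin(dip) = 631 m × sin(62°) = 557 m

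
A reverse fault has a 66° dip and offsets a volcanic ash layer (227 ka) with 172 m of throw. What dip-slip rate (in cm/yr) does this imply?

0.0829 cm/yr

dip-slip = throw / sin(dip) = 172 m / sin(66°) = 188.3 m
rate = 188.3 m / 227 ka = 0.000829 m/yr = 0.0829 cm/yr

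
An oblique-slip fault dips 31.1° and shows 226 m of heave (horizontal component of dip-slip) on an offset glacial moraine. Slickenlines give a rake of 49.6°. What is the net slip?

347 m

dip-slip = heave / cos(dip) = 226 / cos(31.1°) = 263.9 m
net slip = dip-slip / sin(rake) = 263.9 / sin(49.6°) = 347 m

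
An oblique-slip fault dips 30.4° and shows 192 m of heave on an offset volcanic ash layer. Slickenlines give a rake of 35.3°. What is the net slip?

385 m

dip-slip = heave / cos(dip) = 192 / cos(30.4°) = 222.6 m
net slip = dip-slip / sin(rake) = 222.6 / sin(35.3°) = 385 m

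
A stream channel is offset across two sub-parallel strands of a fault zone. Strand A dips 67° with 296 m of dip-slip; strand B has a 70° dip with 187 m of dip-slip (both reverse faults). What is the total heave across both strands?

180 m

heave_A = 296 × cos(67°) = 115.7 m
heave_B = 187 × cos(70°) = 63.96 m
total = 115.7 + 63.96 = 180 m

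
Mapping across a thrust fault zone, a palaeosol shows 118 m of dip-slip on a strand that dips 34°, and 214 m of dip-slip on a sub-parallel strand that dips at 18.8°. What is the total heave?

300 m

heave_A = 118 × cos(34°) = 97.83 m
heave_B = 214 × cos(18.8°) = 202.6 m
total = 97.83 + 202.6 = 300 m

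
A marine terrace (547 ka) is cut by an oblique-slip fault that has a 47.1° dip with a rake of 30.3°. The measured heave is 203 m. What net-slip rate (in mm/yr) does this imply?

dip-slip = heave / cos(dip) = 203 / cos(47.1°) = 298.2 m
net slip = dip-slip / sin(rake) = 298.2 / sin(30.3°) = 591.1 m
rate = 591.1 m / 547 ka = 0.00108 m/yr = 1.08 mm/yr

1.08 mm/yr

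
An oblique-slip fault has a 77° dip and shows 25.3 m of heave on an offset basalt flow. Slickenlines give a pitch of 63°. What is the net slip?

dip-slip = heave / cos(dip) = 25.3 / cos(77°) = 112.5 m
net slip = dip-slip / sin(rake) = 112.5 / sin(63°) = 126 m

126 m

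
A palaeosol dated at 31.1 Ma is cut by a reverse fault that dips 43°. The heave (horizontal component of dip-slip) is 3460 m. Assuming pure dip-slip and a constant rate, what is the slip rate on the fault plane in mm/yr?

dip-slip = heave / cos(dip) = 3460 m / cos(43°) = 4731 m
rate = 4731 m / 31.1 Ma = 0.000152 m/yr = 0.152 mm/yr

0.152 mm/yr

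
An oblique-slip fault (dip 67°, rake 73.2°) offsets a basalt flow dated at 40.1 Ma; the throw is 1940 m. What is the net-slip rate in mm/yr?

0.0549 mm/yr

dip-slip = throw / sin(dip) = 1940 / sin(67°) = 2108 m
net slip = dip-slip / sin(rake) = 2108 / sin(73.2°) = 2202 m
rate = 2202 m / 40.1 Ma = 0.0000549 m/yr = 0.0549 mm/yr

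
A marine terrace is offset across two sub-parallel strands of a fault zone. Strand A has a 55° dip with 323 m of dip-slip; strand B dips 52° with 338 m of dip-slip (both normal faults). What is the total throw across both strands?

531 m

throw_A = 323 × sin(55°) = 264.6 m
throw_B = 338 × sin(52°) = 266.3 m
total = 264.6 + 266.3 = 531 m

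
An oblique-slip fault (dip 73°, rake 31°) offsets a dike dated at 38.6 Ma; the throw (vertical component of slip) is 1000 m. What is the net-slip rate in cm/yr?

dip-slip = throw / sin(dip) = 1000 / sin(73°) = 1046 m
net slip = dip-slip / sin(rake) = 1046 / sin(31°) = 2030 m
rate = 2030 m / 38.6 Ma = 0.0000526 m/yr = 0.00526 cm/yr

0.00526 cm/yr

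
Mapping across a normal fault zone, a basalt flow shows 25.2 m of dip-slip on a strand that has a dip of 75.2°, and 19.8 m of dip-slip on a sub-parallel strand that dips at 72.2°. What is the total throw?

43.2 m

throw_A = 25.2 × sin(75.2°) = 24.36 m
throw_B = 19.8 × sin(72.2°) = 18.85 m
total = 24.36 + 18.85 = 43.2 m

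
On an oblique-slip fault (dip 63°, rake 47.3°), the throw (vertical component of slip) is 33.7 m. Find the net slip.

dip-slip = throw / sin(dip) = 33.7 / sin(63°) = 37.82 m
net slip = dip-slip / sin(rake) = 37.82 / sin(47.3°) = 51.5 m

51.5 m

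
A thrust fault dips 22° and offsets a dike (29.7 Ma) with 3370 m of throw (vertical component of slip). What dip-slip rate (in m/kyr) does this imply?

dip-slip = throw / sin(dip) = 3370 m / sin(22°) = 8996 m
rate = 8996 m / 29.7 Ma = 0.000303 m/yr = 0.303 m/kyr

0.303 m/kyr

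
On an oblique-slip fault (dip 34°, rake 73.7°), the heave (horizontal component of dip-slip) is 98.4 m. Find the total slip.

124 m

dip-slip = heave / cos(dip) = 98.4 / cos(34°) = 118.7 m
net slip = dip-slip / sin(rake) = 118.7 / sin(73.7°) = 124 m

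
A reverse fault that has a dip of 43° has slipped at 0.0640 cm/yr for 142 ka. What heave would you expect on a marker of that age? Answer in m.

66.5 m

dip-slip = rate × time = 0.0640 cm/yr × 142 ka = 90.88 m
heave = dip-slip × cos(dip) = 90.88 × cos(43°) = 66.5 m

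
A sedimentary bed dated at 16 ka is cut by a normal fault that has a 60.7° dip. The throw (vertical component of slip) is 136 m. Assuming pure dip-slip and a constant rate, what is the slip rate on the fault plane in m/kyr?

9.75 m/kyr

dip-slip = throw / sin(dip) = 136 m / sin(60.7°) = 156 m
rate = 156 m / 16 ka = 0.00975 m/yr = 9.75 m/kyr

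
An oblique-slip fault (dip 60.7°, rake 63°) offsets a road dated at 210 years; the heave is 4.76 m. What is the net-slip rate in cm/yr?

5.20 cm/yr

dip-slip = heave / cos(dip) = 4.76 / cos(60.7°) = 9.727 m
net slip = dip-slip / sin(rake) = 9.727 / sin(63°) = 10.92 m
rate = 10.92 m / 210 years = 0.0520 m/yr = 5.20 cm/yr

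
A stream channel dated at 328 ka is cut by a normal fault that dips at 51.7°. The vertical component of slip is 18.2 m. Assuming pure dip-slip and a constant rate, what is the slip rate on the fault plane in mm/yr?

dip-slip = throw / sin(dip) = 18.2 m / sin(51.7°) = 23.19 m
rate = 23.19 m / 328 ka = 0.0000707 m/yr = 0.0707 mm/yr

0.0707 mm/yr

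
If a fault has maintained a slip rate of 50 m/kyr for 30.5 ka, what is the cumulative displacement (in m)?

1520 m

slip = rate × time = 50 m/kyr × 30.5 ka = 1520 m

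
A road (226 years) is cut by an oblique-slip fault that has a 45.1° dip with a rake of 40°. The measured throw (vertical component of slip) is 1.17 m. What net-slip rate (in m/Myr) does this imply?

11400 m/Myr

dip-slip = throw / sin(dip) = 1.17 / sin(45.1°) = 1.652 m
net slip = dip-slip / sin(rake) = 1.652 / sin(40°) = 2.570 m
rate = 2.570 m / 226 years = 0.0114 m/yr = 11400 m/Myr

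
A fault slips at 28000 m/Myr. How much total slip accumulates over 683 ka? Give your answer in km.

slip = rate × time = 28000 m/Myr × 683 ka = 19100 m = 19.1 km

19.1 km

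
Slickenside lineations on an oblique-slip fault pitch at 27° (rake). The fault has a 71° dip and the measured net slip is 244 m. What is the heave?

36.1 m

dip-slip = net slip × sin(rake) = 244 m × sin(27°) = 110.8 m
heave = dip-slip × cos(dip) = 110.8 × cos(71°) = 36.1 m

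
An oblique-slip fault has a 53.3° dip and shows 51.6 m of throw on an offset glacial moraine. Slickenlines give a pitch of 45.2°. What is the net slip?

90.7 m

dip-slip = throw / sin(dip) = 51.6 / sin(53.3°) = 64.36 m
net slip = dip-slip / sin(rake) = 64.36 / sin(45.2°) = 90.7 m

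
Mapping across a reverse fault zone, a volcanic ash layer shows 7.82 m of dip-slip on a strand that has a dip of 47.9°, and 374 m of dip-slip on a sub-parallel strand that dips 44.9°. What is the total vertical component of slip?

throw_A = 7.82 × sin(47.9°) = 5.802 m
throw_B = 374 × sin(44.9°) = 264 m
total = 5.802 + 264 = 270 m

270 m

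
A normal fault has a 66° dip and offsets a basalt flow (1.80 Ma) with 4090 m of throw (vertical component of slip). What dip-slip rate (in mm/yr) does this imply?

2.49 mm/yr

dip-slip = throw / sin(dip) = 4090 m / sin(66°) = 4477 m
rate = 4477 m / 1.80 Ma = 0.00249 m/yr = 2.49 mm/yr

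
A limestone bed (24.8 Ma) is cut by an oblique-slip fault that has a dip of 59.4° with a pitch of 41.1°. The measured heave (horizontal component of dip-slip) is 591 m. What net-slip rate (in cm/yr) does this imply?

dip-slip = heave / cos(dip) = 591 / cos(59.4°) = 1161 m
net slip = dip-slip / sin(rake) = 1161 / sin(41.1°) = 1766 m
rate = 1766 m / 24.8 Ma = 0.0000712 m/yr = 0.00712 cm/yr

0.00712 cm/yr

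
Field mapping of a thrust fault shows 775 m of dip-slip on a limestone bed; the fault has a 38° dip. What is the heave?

611 m

heave = dip-slip × cos(dip) = 775 m × cos(38°) = 611 m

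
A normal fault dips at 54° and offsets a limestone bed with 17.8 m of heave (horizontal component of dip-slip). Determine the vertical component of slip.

24.5 m

throw = heave × tan(dip) = 17.8 × tan(54°) = 24.5 m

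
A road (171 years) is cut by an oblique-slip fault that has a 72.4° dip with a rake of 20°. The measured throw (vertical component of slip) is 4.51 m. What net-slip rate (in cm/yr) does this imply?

8.09 cm/yr

dip-slip = throw / sin(dip) = 4.51 / sin(72.4°) = 4.731 m
net slip = dip-slip / sin(rake) = 4.731 / sin(20°) = 13.83 m
rate = 13.83 m / 171 years = 0.0809 m/yr = 8.09 cm/yr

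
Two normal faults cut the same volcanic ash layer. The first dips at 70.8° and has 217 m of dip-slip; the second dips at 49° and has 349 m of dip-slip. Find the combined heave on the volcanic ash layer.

300 m

heave_A = 217 × cos(70.8°) = 71.36 m
heave_B = 349 × cos(49°) = 229 m
total = 71.36 + 229 = 300 m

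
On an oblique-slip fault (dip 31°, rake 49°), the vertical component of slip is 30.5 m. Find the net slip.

dip-slip = throw / sin(dip) = 30.5 / sin(31°) = 59.22 m
net slip = dip-slip / sin(rake) = 59.22 / sin(49°) = 78.5 m

78.5 m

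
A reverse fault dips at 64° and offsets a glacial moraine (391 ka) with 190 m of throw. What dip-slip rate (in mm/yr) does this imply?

dip-slip = throw / sin(dip) = 190 m / sin(64°) = 211.4 m
rate = 211.4 m / 391 ka = 0.000541 m/yr = 0.541 mm/yr

0.541 mm/yr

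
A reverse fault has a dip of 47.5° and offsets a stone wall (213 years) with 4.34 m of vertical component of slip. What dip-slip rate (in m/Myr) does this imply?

27600 m/Myr

dip-slip = throw / sin(dip) = 4.34 m / sin(47.5°) = 5.887 m
rate = 5.887 m / 213 years = 0.0276 m/yr = 27600 m/Myr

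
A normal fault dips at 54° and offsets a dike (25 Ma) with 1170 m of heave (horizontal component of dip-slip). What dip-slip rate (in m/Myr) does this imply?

dip-slip = heave / cos(dip) = 1170 m / cos(54°) = 1991 m
rate = 1991 m / 25 Ma = 0.0000796 m/yr = 79.6 m/Myr

79.6 m/Myr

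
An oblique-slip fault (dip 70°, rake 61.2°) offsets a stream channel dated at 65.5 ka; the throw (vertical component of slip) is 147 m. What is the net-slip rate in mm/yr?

2.73 mm/yr

dip-slip = throw / sin(dip) = 147 / sin(70°) = 156.4 m
net slip = dip-slip / sin(rake) = 156.4 / sin(61.2°) = 178.5 m
rate = 178.5 m / 65.5 ka = 0.00273 m/yr = 2.73 mm/yr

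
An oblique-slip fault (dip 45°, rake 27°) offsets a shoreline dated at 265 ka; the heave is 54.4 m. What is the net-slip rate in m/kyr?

dip-slip = heave / cos(dip) = 54.4 / cos(45°) = 76.93 m
net slip = dip-slip / sin(rake) = 76.93 / sin(27°) = 169.5 m
rate = 169.5 m / 265 ka = 0.000639 m/yr = 0.639 m/kyr

0.639 m/kyr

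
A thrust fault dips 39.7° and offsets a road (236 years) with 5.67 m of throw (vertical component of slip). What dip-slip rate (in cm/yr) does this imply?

dip-slip = throw / sin(dip) = 5.67 m / sin(39.7°) = 8.876 m
rate = 8.876 m / 236 years = 0.0376 m/yr = 3.76 cm/yr

3.76 cm/yr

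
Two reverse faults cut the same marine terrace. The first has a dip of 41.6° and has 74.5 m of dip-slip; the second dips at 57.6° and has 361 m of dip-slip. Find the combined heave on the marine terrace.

249 m

heave_A = 74.5 × cos(41.6°) = 55.71 m
heave_B = 361 × cos(57.6°) = 193.4 m
total = 55.71 + 193.4 = 249 m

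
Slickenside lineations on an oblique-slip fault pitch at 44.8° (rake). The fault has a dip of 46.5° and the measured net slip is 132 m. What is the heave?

64 m

dip-slip = net slip × sin(rake) = 132 m × sin(44.8°) = 93.01 m
heave = dip-slip × cos(dip) = 93.01 × cos(46.5°) = 64 m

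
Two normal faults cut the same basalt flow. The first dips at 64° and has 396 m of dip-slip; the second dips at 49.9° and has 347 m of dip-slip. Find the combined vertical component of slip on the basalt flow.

621 m

throw_A = 396 × sin(64°) = 355.9 m
throw_B = 347 × sin(49.9°) = 265.4 m
total = 355.9 + 265.4 = 621 m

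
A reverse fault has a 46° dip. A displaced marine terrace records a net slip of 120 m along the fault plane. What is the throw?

86.3 m

throw = dip-slip × sin(dip) = 120 m × sin(46°) = 86.3 m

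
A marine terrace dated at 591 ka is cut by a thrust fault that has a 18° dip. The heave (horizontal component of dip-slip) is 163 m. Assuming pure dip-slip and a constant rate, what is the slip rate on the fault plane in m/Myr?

290 m/Myr

dip-slip = heave / cos(dip) = 163 m / cos(18°) = 171.4 m
rate = 171.4 m / 591 ka = 0.000290 m/yr = 290 m/Myr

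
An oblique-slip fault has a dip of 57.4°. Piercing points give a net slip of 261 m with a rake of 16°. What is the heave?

38.8 m

dip-slip = net slip × sin(rake) = 261 m × sin(16°) = 71.94 m
heave = dip-slip × cos(dip) = 71.94 × cos(57.4°) = 38.8 m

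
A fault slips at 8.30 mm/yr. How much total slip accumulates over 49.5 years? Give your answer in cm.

slip = rate × time = 8.30 mm/yr × 49.5 years = 0.411 m = 41.1 cm

41.1 cm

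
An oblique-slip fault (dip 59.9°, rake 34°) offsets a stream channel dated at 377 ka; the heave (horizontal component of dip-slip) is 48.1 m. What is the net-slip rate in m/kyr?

dip-slip = heave / cos(dip) = 48.1 / cos(59.9°) = 95.91 m
net slip = dip-slip / sin(rake) = 95.91 / sin(34°) = 171.5 m
rate = 171.5 m / 377 ka = 0.000455 m/yr = 0.455 m/kyr

0.455 m/kyr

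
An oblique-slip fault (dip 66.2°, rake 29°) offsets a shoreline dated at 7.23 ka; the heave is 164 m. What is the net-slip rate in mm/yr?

116 mm/yr

dip-slip = heave / cos(dip) = 164 / cos(66.2°) = 406.4 m
net slip = dip-slip / sin(rake) = 406.4 / sin(29°) = 838.3 m
rate = 838.3 m / 7.23 ka = 0.116 m/yr = 116 mm/yr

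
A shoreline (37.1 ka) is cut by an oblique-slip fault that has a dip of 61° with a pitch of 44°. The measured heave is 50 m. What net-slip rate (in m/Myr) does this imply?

4000 m/Myr

dip-slip = heave / cos(dip) = 50 / cos(61°) = 103.1 m
net slip = dip-slip / sin(rake) = 103.1 / sin(44°) = 148.5 m
rate = 148.5 m / 37.1 ka = 0.00400 m/yr = 4000 m/Myr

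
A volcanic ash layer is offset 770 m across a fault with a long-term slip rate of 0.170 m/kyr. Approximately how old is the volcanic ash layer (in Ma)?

4.53 Ma

age = offset / rate = 770 m / (0.170 m/kyr) = 4.53e+06 yr = 4.53 Ma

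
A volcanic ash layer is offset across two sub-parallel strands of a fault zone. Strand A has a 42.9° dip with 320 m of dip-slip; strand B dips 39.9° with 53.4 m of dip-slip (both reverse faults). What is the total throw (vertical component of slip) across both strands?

throw_A = 320 × sin(42.9°) = 217.8 m
throw_B = 53.4 × sin(39.9°) = 34.25 m
total = 217.8 + 34.25 = 252 m

252 m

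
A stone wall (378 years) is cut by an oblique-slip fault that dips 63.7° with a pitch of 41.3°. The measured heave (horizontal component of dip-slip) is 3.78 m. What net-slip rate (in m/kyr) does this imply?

34.2 m/kyr

dip-slip = heave / cos(dip) = 3.78 / cos(63.7°) = 8.531 m
net slip = dip-slip / sin(rake) = 8.531 / sin(41.3°) = 12.93 m
rate = 12.93 m / 378 years = 0.0342 m/yr = 34.2 m/kyr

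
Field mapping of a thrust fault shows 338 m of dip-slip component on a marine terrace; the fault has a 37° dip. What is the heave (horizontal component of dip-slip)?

270 m

heave = dip-slip × cos(dip) = 338 m × cos(37°) = 270 m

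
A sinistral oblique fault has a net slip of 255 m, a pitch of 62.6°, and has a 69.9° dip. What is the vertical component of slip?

213 m

dip-slip = net slip × sin(rake) = 255 m × sin(62.6°) = 226.4 m
throw = dip-slip × sin(dip) = 226.4 × sin(69.9°) = 213 m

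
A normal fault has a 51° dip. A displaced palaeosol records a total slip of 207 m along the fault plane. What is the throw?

161 m

throw = dip-slip × sin(dip) = 207 m × sin(51°) = 161 m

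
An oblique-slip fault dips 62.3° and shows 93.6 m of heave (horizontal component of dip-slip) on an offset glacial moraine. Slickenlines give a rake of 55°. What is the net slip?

246 m

dip-slip = heave / cos(dip) = 93.6 / cos(62.3°) = 201.4 m
net slip = dip-slip / sin(rake) = 201.4 / sin(55°) = 246 m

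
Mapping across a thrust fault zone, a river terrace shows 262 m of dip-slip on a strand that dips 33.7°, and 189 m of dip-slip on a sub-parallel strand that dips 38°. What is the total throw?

throw_A = 262 × sin(33.7°) = 145.4 m
throw_B = 189 × sin(38°) = 116.4 m
total = 145.4 + 116.4 = 262 m

262 m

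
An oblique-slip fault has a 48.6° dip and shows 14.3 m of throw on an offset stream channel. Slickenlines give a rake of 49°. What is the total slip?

dip-slip = throw / sin(dip) = 14.3 / sin(48.6°) = 19.06 m
net slip = dip-slip / sin(rake) = 19.06 / sin(49°) = 25.3 m

25.3 m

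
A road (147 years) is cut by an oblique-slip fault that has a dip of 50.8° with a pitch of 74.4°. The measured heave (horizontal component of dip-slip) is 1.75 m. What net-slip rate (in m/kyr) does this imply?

19.6 m/kyr

dip-slip = heave / cos(dip) = 1.75 / cos(50.8°) = 2.769 m
net slip = dip-slip / sin(rake) = 2.769 / sin(74.4°) = 2.875 m
rate = 2.875 m / 147 years = 0.0196 m/yr = 19.6 m/kyr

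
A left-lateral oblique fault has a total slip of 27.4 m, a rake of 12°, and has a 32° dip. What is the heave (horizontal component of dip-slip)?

4.83 m

dip-slip = net slip × sin(rake) = 27.4 m × sin(12°) = 5.697 m
heave = dip-slip × cos(dip) = 5.697 × cos(32°) = 4.83 m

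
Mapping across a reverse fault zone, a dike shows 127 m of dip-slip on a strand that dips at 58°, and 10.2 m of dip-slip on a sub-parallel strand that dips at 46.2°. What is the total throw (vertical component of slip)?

throw_A = 127 × sin(58°) = 107.7 m
throw_B = 10.2 × sin(46.2°) = 7.362 m
total = 107.7 + 7.362 = 115 m

115 m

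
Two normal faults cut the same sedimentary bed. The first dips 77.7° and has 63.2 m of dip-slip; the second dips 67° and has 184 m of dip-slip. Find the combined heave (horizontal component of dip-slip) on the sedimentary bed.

heave_A = 63.2 × cos(77.7°) = 13.46 m
heave_B = 184 × cos(67°) = 71.89 m
total = 13.46 + 71.89 = 85.4 m

85.4 m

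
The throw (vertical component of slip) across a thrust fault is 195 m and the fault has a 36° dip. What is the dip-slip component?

dip-slip = throw / sin(dip) = 195 / sin(36°) = 332 m

332 m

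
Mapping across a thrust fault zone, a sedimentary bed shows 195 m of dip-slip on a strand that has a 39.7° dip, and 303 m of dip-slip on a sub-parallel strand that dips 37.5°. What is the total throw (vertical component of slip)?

309 m

throw_A = 195 × sin(39.7°) = 124.6 m
throw_B = 303 × sin(37.5°) = 184.5 m
total = 124.6 + 184.5 = 309 m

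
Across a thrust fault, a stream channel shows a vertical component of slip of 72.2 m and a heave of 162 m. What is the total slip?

net slip = √(throw² + heave²) = √(72.2² + 162²) = 177 m

177 m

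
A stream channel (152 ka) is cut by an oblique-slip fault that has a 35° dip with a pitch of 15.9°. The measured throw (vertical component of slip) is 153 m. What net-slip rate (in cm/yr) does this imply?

dip-slip = throw / sin(dip) = 153 / sin(35°) = 266.7 m
net slip = dip-slip / sin(rake) = 266.7 / sin(15.9°) = 973.7 m
rate = 973.7 m / 152 ka = 0.00641 m/yr = 0.641 cm/yr

0.641 cm/yr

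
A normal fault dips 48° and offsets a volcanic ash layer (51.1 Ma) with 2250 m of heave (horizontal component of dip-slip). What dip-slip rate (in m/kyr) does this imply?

dip-slip = heave / cos(dip) = 2250 m / cos(48°) = 3363 m
rate = 3363 m / 51.1 Ma = 0.0000658 m/yr = 0.0658 m/kyr

0.0658 m/kyr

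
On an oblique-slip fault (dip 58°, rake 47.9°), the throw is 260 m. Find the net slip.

413 m

dip-slip = throw / sin(dip) = 260 / sin(58°) = 306.6 m
net slip = dip-slip / sin(rake) = 306.6 / sin(47.9°) = 413 m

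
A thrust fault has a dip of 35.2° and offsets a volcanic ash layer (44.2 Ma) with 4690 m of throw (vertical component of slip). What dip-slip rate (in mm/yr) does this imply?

0.184 mm/yr

dip-slip = throw / sin(dip) = 4690 m / sin(35.2°) = 8136 m
rate = 8136 m / 44.2 Ma = 0.000184 m/yr = 0.184 mm/yr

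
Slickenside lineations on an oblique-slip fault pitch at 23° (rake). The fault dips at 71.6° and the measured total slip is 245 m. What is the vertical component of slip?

dip-slip = net slip × sin(rake) = 245 m × sin(23°) = 95.73 m
throw = dip-slip × sin(dip) = 95.73 × sin(71.6°) = 90.8 m

90.8 m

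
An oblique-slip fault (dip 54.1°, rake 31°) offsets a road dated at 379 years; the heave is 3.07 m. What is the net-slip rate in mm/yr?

dip-slip = heave / cos(dip) = 3.07 / cos(54.1°) = 5.236 m
net slip = dip-slip / sin(rake) = 5.236 / sin(31°) = 10.17 m
rate = 10.17 m / 379 years = 0.0268 m/yr = 26.8 mm/yr

26.8 mm/yr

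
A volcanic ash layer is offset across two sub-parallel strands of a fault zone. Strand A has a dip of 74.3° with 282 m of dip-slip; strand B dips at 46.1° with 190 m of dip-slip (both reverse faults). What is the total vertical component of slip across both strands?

throw_A = 282 × sin(74.3°) = 271.5 m
throw_B = 190 × sin(46.1°) = 136.9 m
total = 271.5 + 136.9 = 408 m

408 m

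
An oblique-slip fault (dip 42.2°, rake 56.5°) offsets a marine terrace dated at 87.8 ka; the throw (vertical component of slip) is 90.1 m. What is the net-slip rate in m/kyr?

dip-slip = throw / sin(dip) = 90.1 / sin(42.2°) = 134.1 m
net slip = dip-slip / sin(rake) = 134.1 / sin(56.5°) = 160.9 m
rate = 160.9 m / 87.8 ka = 0.00183 m/yr = 1.83 m/kyr

1.83 m/kyr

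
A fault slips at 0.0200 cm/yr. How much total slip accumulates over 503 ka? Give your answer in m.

slip = rate × time = 0.0200 cm/yr × 503 ka = 101 m

101 m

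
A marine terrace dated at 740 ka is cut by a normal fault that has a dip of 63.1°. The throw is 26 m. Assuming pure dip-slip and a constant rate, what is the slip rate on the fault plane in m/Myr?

39.4 m/Myr

dip-slip = throw / sin(dip) = 26 m / sin(63.1°) = 29.15 m
rate = 29.15 m / 740 ka = 0.0000394 m/yr = 39.4 m/Myr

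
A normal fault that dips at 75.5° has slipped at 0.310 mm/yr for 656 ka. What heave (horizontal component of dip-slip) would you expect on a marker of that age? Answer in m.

50.9 m

dip-slip = rate × time = 0.310 mm/yr × 656 ka = 203.4 m
heave = dip-slip × cos(dip) = 203.4 × cos(75.5°) = 50.9 m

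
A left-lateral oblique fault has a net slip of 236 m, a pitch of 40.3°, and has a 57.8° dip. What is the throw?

129 m

dip-slip = net slip × sin(rake) = 236 m × sin(40.3°) = 152.6 m
throw = dip-slip × sin(dip) = 152.6 × sin(57.8°) = 129 m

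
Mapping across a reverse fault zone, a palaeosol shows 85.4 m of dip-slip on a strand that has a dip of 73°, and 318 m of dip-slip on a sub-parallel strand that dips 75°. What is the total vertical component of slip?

389 m

throw_A = 85.4 × sin(73°) = 81.67 m
throw_B = 318 × sin(75°) = 307.2 m
total = 81.67 + 307.2 = 389 m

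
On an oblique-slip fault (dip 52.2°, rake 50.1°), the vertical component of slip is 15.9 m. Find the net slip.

dip-slip = throw / sin(dip) = 15.9 / sin(52.2°) = 20.12 m
net slip = dip-slip / sin(rake) = 20.12 / sin(50.1°) = 26.2 m

26.2 m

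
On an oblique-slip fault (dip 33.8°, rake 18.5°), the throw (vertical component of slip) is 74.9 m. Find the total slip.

424 m

dip-slip = throw / sin(dip) = 74.9 / sin(33.8°) = 134.6 m
net slip = dip-slip / sin(rake) = 134.6 / sin(18.5°) = 424 m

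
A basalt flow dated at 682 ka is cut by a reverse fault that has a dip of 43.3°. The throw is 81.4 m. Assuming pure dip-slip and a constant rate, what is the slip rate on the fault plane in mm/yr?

0.174 mm/yr

dip-slip = throw / sin(dip) = 81.4 m / sin(43.3°) = 118.7 m
rate = 118.7 m / 682 ka = 0.000174 m/yr = 0.174 mm/yr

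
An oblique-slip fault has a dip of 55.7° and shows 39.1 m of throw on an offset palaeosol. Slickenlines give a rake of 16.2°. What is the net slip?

dip-slip = throw / sin(dip) = 39.1 / sin(55.7°) = 47.33 m
net slip = dip-slip / sin(rake) = 47.33 / sin(16.2°) = 170 m

170 m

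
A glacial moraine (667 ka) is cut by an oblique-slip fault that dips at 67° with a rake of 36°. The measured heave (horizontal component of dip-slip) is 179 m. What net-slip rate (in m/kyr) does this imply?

1.17 m/kyr

dip-slip = heave / cos(dip) = 179 / cos(67°) = 458.1 m
net slip = dip-slip / sin(rake) = 458.1 / sin(36°) = 779.4 m
rate = 779.4 m / 667 ka = 0.00117 m/yr = 1.17 m/kyr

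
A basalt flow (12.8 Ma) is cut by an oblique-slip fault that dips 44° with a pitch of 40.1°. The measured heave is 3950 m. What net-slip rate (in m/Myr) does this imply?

666 m/Myr

dip-slip = heave / cos(dip) = 3950 / cos(44°) = 5491 m
net slip = dip-slip / sin(rake) = 5491 / sin(40.1°) = 8525 m
rate = 8525 m / 12.8 Ma = 0.000666 m/yr = 666 m/Myr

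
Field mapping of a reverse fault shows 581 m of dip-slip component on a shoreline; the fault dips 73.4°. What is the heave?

166 m

heave = dip-slip × cos(dip) = 581 m × cos(73.4°) = 166 m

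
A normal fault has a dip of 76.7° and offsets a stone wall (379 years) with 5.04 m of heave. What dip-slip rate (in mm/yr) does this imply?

57.8 mm/yr

dip-slip = heave / cos(dip) = 5.04 m / cos(76.7°) = 21.91 m
rate = 21.91 m / 379 years = 0.0578 m/yr = 57.8 mm/yr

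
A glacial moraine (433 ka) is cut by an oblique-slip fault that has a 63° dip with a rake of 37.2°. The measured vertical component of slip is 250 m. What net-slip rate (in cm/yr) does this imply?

0.107 cm/yr

dip-slip = throw / sin(dip) = 250 / sin(63°) = 280.6 m
net slip = dip-slip / sin(rake) = 280.6 / sin(37.2°) = 464.1 m
rate = 464.1 m / 433 ka = 0.00107 m/yr = 0.107 cm/yr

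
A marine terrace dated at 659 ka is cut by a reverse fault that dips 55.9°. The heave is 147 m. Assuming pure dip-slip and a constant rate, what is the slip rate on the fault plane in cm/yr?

0.0398 cm/yr

dip-slip = heave / cos(dip) = 147 m / cos(55.9°) = 262.2 m
rate = 262.2 m / 659 ka = 0.000398 m/yr = 0.0398 cm/yr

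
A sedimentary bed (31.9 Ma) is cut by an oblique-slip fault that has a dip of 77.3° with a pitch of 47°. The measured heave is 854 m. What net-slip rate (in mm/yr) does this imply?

0.167 mm/yr

dip-slip = heave / cos(dip) = 854 / cos(77.3°) = 3885 m
net slip = dip-slip / sin(rake) = 3885 / sin(47°) = 5311 m
rate = 5311 m / 31.9 Ma = 0.000167 m/yr = 0.167 mm/yr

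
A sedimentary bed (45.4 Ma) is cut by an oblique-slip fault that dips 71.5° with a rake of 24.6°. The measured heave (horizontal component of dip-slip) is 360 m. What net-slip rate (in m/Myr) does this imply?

60 m/Myr

dip-slip = heave / cos(dip) = 360 / cos(71.5°) = 1135 m
net slip = dip-slip / sin(rake) = 1135 / sin(24.6°) = 2725 m
rate = 2725 m / 45.4 Ma = 0.0000600 m/yr = 60 m/Myr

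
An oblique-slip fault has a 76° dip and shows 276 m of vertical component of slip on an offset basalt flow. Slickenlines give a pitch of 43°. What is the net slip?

dip-slip = throw / sin(dip) = 276 / sin(76°) = 284.4 m
net slip = dip-slip / sin(rake) = 284.4 / sin(43°) = 417 m

417 m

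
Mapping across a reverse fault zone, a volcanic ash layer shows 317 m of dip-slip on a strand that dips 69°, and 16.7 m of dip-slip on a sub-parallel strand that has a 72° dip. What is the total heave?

heave_A = 317 × cos(69°) = 113.6 m
heave_B = 16.7 × cos(72°) = 5.161 m
total = 113.6 + 5.161 = 119 m

119 m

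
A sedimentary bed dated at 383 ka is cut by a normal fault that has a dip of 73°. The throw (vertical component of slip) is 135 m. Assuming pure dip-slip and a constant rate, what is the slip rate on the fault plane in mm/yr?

dip-slip = throw / sin(dip) = 135 m / sin(73°) = 141.2 m
rate = 141.2 m / 383 ka = 0.000369 m/yr = 0.369 mm/yr

0.369 mm/yr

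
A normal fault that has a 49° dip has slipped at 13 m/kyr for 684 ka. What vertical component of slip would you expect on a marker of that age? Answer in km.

dip-slip = rate × time = 13 m/kyr × 684 ka = 8892 m
throw = dip-slip × sin(dip) = 8892 × sin(49°) = 6710 m = 6.71 km

6.71 km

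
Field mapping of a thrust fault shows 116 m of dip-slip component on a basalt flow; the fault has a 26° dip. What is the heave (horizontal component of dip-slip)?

104 m

heave = dip-slip × cos(dip) = 116 m × cos(26°) = 104 m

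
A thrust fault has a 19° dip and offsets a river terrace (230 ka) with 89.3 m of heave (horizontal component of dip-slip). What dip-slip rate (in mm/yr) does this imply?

dip-slip = heave / cos(dip) = 89.3 m / cos(19°) = 94.45 m
rate = 94.45 m / 230 ka = 0.000411 m/yr = 0.411 mm/yr

0.411 mm/yr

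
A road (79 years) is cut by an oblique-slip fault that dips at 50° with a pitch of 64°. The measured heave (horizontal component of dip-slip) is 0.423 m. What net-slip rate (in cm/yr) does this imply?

dip-slip = heave / cos(dip) = 0.423 / cos(50°) = 0.6581 m
net slip = dip-slip / sin(rake) = 0.6581 / sin(64°) = 0.7322 m
rate = 0.7322 m / 79 years = 0.00927 m/yr = 0.927 cm/yr

0.927 cm/yr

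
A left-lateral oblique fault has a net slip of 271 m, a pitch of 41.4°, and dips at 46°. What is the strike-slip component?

strike-slip = net slip × cos(rake) = 271 m × cos(41.4°) = 203 m

203 m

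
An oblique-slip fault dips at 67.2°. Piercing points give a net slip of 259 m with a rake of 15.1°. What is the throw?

dip-slip = net slip × sin(rake) = 259 m × sin(15.1°) = 67.47 m
throw = dip-slip × sin(dip) = 67.47 × sin(67.2°) = 62.2 m

62.2 m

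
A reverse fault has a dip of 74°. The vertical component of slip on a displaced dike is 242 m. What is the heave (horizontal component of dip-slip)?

69.4 m

heave = throw / tan(dip) = 242 / tan(74°) = 69.4 m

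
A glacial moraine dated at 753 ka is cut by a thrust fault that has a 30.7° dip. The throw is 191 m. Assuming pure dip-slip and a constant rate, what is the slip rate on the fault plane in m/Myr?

dip-slip = throw / sin(dip) = 191 m / sin(30.7°) = 374.1 m
rate = 374.1 m / 753 ka = 0.000497 m/yr = 497 m/Myr

497 m/Myr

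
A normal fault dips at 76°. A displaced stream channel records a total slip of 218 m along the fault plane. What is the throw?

212 m

throw = dip-slip × sin(dip) = 218 m × sin(76°) = 212 m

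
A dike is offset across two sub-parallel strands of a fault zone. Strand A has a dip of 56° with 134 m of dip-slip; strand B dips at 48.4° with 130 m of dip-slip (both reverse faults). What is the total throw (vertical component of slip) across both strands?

throw_A = 134 × sin(56°) = 111.1 m
throw_B = 130 × sin(48.4°) = 97.21 m
total = 111.1 + 97.21 = 208 m

208 m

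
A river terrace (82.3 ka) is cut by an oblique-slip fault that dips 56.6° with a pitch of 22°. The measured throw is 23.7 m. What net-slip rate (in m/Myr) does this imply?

921 m/Myr

dip-slip = throw / sin(dip) = 23.7 / sin(56.6°) = 28.39 m
net slip = dip-slip / sin(rake) = 28.39 / sin(22°) = 75.78 m
rate = 75.78 m / 82.3 ka = 0.000921 m/yr = 921 m/Myr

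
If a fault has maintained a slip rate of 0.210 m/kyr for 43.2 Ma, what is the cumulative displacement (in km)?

9.07 km

slip = rate × time = 0.210 m/kyr × 43.2 Ma = 9070 m = 9.07 km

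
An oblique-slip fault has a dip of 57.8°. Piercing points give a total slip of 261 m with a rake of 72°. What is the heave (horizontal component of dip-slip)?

dip-slip = net slip × sin(rake) = 261 m × sin(72°) = 248.2 m
heave = dip-slip × cos(dip) = 248.2 × cos(57.8°) = 132 m

132 m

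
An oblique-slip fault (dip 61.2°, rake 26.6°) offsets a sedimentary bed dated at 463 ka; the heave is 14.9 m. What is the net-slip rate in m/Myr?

149 m/Myr

dip-slip = heave / cos(dip) = 14.9 / cos(61.2°) = 30.93 m
net slip = dip-slip / sin(rake) = 30.93 / sin(26.6°) = 69.07 m
rate = 69.07 m / 463 ka = 0.000149 m/yr = 149 m/Myr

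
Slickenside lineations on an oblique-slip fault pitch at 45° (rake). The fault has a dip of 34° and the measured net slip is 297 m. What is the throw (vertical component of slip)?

dip-slip = net slip × sin(rake) = 297 m × sin(45°) = 210 m
throw = dip-slip × sin(dip) = 210 × sin(34°) = 117 m

117 m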